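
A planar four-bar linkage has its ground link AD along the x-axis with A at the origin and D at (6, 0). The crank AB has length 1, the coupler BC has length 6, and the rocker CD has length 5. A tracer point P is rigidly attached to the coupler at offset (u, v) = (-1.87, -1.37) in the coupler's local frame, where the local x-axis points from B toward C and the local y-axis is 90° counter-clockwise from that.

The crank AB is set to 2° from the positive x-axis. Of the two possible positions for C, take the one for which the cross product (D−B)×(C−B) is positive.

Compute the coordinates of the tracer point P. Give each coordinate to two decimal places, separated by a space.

A=(0,0), D=(6.00,0)
B = A + 1.00·(cos2°, sin2°) = (0.9994, 0.0349)
|BD| = 5.0007
circle(B,6.00) ∩ circle(D,5.00): a=3.6002, h=4.7998
  candidates: C₊=(4.6330,4.8095) cross=24.003; C₋=(4.5660,-4.7900) cross=-24.003
  mode + wants cross > 0 → take C=(4.6330,4.8095) (cross=24.003)
ex = (C−B)/|BC| = (0.6056,0.7958); ey = (-0.7958,0.6056)
P = B + -1.87·ex + -1.37·ey = (0.9571,-2.2829)

0.96 -2.28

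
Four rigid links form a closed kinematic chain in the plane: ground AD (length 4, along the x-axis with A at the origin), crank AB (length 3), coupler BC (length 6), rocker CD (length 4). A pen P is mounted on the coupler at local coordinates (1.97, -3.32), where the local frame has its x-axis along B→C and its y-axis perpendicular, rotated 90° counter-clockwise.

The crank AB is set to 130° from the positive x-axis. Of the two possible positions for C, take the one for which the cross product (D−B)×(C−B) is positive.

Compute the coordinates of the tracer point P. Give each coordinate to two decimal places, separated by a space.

0.90 -0.33

A=(0,0), D=(4.00,0)
B = A + 3.00·(cos130°, sin130°) = (-1.9284, 2.2981)
|BD| = 6.3582
circle(B,6.00) ∩ circle(D,4.00): a=4.7519, h=3.6633
  candidates: C₊=(3.8263,3.9962) cross=23.292; C₋=(1.1782,-2.8350) cross=-23.292
  mode + wants cross > 0 → take C=(3.8263,3.9962) (cross=23.292)
ex = (C−B)/|BC| = (0.9591,0.2830); ey = (-0.2830,0.9591)
P = B + 1.97·ex + -3.32·ey = (0.9007,-0.3286)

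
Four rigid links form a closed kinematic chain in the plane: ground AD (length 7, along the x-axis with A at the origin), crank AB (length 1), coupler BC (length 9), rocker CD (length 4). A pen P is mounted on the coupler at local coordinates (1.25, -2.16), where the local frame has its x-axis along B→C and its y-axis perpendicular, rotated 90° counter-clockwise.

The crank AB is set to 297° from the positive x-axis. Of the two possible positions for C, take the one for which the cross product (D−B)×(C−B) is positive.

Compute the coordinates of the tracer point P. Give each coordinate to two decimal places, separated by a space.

2.65 -2.07

A=(0,0), D=(7.00,0)
B = A + 1.00·(cos297°, sin297°) = (0.4540, -0.8910)
|BD| = 6.6064
circle(B,9.00) ∩ circle(D,4.00): a=8.2227, h=3.6589
  candidates: C₊=(8.1081,3.8435) cross=24.172; C₋=(9.0950,-3.4075) cross=-24.172
  mode + wants cross > 0 → take C=(8.1081,3.8435) (cross=24.172)
ex = (C−B)/|BC| = (0.8505,0.5261); ey = (-0.5261,0.8505)
P = B + 1.25·ex + -2.16·ey = (2.6533,-2.0704)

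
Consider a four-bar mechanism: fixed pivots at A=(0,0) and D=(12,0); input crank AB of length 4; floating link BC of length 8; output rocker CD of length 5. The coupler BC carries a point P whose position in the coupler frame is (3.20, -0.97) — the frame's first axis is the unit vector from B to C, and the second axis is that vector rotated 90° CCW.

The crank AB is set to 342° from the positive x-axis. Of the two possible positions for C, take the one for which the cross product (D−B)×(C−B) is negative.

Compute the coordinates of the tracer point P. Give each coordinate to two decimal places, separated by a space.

6.21 -3.56

A=(0,0), D=(12.00,0)
B = A + 4.00·(cos342°, sin342°) = (3.8042, -1.2361)
|BD| = 8.2885
circle(B,8.00) ∩ circle(D,5.00): a=6.4969, h=4.6680
  candidates: C₊=(9.5323,4.3486) cross=38.691; C₋=(10.9246,-4.8830) cross=-38.691
  mode - wants cross < 0 → take C=(10.9246,-4.8830) (cross=-38.691)
ex = (C−B)/|BC| = (0.8900,-0.4559); ey = (0.4559,0.8900)
P = B + 3.20·ex + -0.97·ey = (6.2102,-3.5582)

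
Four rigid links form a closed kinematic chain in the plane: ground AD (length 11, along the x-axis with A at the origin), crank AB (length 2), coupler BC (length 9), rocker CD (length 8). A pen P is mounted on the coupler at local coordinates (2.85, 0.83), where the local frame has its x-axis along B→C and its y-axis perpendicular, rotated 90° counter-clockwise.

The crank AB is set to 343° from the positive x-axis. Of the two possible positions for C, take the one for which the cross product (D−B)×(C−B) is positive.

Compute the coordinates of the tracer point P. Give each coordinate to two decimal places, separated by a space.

2.81 2.24

A=(0,0), D=(11.00,0)
B = A + 2.00·(cos343°, sin343°) = (1.9126, -0.5847)
|BD| = 9.1062
circle(B,9.00) ∩ circle(D,8.00): a=5.4865, h=7.1343
  candidates: C₊=(6.9297,6.8871) cross=64.966; C₋=(7.8459,-7.3520) cross=-64.966
  mode + wants cross > 0 → take C=(6.9297,6.8871) (cross=64.966)
ex = (C−B)/|BC| = (0.5575,0.8302); ey = (-0.8302,0.5575)
P = B + 2.85·ex + 0.83·ey = (2.8123,2.2440)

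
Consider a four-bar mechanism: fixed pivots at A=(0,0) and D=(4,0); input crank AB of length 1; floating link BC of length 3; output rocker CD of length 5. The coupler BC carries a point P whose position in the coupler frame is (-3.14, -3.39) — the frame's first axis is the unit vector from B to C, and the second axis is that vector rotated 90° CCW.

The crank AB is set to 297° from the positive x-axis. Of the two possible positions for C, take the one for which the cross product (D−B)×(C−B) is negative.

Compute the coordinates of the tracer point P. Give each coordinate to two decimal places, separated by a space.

A=(0,0), D=(4.00,0)
B = A + 1.00·(cos297°, sin297°) = (0.4540, -0.8910)
|BD| = 3.6562
circle(B,3.00) ∩ circle(D,5.00): a=-0.3599, h=2.9783
  candidates: C₊=(-0.6209,1.9098) cross=10.889; C₋=(0.8307,-3.8673) cross=-10.889
  mode - wants cross < 0 → take C=(0.8307,-3.8673) (cross=-10.889)
ex = (C−B)/|BC| = (0.1256,-0.9921); ey = (0.9921,0.1256)
P = B + -3.14·ex + -3.39·ey = (-3.3035,1.7984)

-3.30 1.80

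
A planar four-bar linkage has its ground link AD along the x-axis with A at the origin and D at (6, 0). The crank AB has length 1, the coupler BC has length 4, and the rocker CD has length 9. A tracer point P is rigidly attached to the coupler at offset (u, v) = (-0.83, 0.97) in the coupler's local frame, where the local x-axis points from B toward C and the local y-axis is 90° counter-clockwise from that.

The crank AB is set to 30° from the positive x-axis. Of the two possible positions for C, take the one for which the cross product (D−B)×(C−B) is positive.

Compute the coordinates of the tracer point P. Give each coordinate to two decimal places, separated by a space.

1.16 -0.74

A=(0,0), D=(6.00,0)
B = A + 1.00·(cos30°, sin30°) = (0.8660, 0.5000)
|BD| = 5.1583
circle(B,4.00) ∩ circle(D,9.00): a=-3.7214, h=1.4666
  candidates: C₊=(-2.6957,2.3204) cross=7.565; C₋=(-2.9800,-0.5990) cross=-7.565
  mode + wants cross > 0 → take C=(-2.6957,2.3204) (cross=7.565)
ex = (C−B)/|BC| = (-0.8904,0.4551); ey = (-0.4551,-0.8904)
P = B + -0.83·ex + 0.97·ey = (1.1636,-0.7415)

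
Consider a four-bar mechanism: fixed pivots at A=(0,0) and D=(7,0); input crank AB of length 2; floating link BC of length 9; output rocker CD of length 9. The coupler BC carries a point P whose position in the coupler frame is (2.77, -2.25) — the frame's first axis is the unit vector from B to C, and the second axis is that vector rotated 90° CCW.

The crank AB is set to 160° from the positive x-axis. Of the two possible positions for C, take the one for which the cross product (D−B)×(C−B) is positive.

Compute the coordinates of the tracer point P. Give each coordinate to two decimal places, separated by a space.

A=(0,0), D=(7.00,0)
B = A + 2.00·(cos160°, sin160°) = (-1.8794, 0.6840)
|BD| = 8.9057
circle(B,9.00) ∩ circle(D,9.00): a=4.4528, h=7.8213
  candidates: C₊=(3.1611,8.1402) cross=69.654; C₋=(1.9596,-7.4561) cross=-69.654
  mode + wants cross > 0 → take C=(3.1611,8.1402) (cross=69.654)
ex = (C−B)/|BC| = (0.5600,0.8285); ey = (-0.8285,0.5600)
P = B + 2.77·ex + -2.25·ey = (1.5360,1.7188)

1.54 1.72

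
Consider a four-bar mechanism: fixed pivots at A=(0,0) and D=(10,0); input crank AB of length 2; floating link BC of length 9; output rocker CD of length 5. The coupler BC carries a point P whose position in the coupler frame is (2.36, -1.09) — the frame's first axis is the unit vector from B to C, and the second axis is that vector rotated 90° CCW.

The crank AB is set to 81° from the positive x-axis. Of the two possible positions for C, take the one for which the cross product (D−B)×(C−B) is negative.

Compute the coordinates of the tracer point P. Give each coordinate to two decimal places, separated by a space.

A=(0,0), D=(10.00,0)
B = A + 2.00·(cos81°, sin81°) = (0.3129, 1.9754)
|BD| = 9.8865
circle(B,9.00) ∩ circle(D,5.00): a=7.7754, h=4.5325
  candidates: C₊=(8.8371,4.8629) cross=44.810; C₋=(7.0259,-4.0193) cross=-44.810
  mode - wants cross < 0 → take C=(7.0259,-4.0193) (cross=-44.810)
ex = (C−B)/|BC| = (0.7459,-0.6661); ey = (0.6661,0.7459)
P = B + 2.36·ex + -1.09·ey = (1.3471,-0.4096)

1.35 -0.41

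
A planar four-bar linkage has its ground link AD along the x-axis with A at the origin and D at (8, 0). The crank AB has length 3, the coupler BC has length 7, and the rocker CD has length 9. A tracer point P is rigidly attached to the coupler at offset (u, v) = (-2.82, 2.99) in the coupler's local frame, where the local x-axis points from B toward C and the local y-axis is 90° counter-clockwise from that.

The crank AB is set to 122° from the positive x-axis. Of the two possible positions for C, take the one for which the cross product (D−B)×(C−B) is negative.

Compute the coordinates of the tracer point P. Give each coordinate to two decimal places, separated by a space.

0.65 5.99

A=(0,0), D=(8.00,0)
B = A + 3.00·(cos122°, sin122°) = (-1.5898, 2.5441)
|BD| = 9.9215
circle(B,7.00) ∩ circle(D,9.00): a=3.3481, h=6.1474
  candidates: C₊=(3.2227,7.6274) cross=60.991; C₋=(0.0700,-4.2562) cross=-60.991
  mode - wants cross < 0 → take C=(0.0700,-4.2562) (cross=-60.991)
ex = (C−B)/|BC| = (0.2371,-0.9715); ey = (0.9715,0.2371)
P = B + -2.82·ex + 2.99·ey = (0.6463,5.9927)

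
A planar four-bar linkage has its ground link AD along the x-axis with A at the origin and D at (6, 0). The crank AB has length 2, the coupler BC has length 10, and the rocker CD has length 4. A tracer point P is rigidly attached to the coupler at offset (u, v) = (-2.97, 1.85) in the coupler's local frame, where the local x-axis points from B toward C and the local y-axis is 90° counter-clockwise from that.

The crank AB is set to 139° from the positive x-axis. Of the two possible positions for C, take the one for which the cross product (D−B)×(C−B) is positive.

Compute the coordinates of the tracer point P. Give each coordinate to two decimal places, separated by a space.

A=(0,0), D=(6.00,0)
B = A + 2.00·(cos139°, sin139°) = (-1.5094, 1.3121)
|BD| = 7.6232
circle(B,10.00) ∩ circle(D,4.00): a=9.3211, h=3.6218
  candidates: C₊=(8.2960,3.2755) cross=27.609; C₋=(7.0492,-3.8599) cross=-27.609
  mode + wants cross > 0 → take C=(8.2960,3.2755) (cross=27.609)
ex = (C−B)/|BC| = (0.9805,0.1963); ey = (-0.1963,0.9805)
P = B + -2.97·ex + 1.85·ey = (-4.7848,2.5430)

-4.78 2.54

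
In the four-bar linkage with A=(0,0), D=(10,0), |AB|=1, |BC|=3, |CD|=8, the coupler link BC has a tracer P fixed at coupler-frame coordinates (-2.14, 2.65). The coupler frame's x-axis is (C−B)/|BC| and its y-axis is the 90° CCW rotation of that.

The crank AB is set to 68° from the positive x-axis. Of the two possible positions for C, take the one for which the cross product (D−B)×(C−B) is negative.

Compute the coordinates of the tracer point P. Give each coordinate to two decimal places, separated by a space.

1.26 4.22

A=(0,0), D=(10.00,0)
B = A + 1.00·(cos68°, sin68°) = (0.3746, 0.9272)
|BD| = 9.6699
circle(B,3.00) ∩ circle(D,8.00): a=1.9911, h=2.2440
  candidates: C₊=(2.5717,2.9699) cross=21.699; C₋=(2.1414,-1.4974) cross=-21.699
  mode - wants cross < 0 → take C=(2.1414,-1.4974) (cross=-21.699)
ex = (C−B)/|BC| = (0.5889,-0.8082); ey = (0.8082,0.5889)
P = B + -2.14·ex + 2.65·ey = (1.2560,4.2174)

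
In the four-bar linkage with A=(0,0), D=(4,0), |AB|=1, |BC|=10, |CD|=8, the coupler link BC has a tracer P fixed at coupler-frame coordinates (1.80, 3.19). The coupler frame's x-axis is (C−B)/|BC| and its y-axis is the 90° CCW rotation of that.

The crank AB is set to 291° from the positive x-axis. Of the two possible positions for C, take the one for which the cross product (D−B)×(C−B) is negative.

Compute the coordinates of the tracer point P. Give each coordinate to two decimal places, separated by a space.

A=(0,0), D=(4.00,0)
B = A + 1.00·(cos291°, sin291°) = (0.3584, -0.9336)
|BD| = 3.7594
circle(B,10.00) ∩ circle(D,8.00): a=6.6677, h=7.4526
  candidates: C₊=(4.9665,7.9414) cross=28.017; C₋=(8.6679,-6.4970) cross=-28.017
  mode - wants cross < 0 → take C=(8.6679,-6.4970) (cross=-28.017)
ex = (C−B)/|BC| = (0.8310,-0.5563); ey = (0.5563,0.8310)
P = B + 1.80·ex + 3.19·ey = (3.6288,0.7158)

3.63 0.72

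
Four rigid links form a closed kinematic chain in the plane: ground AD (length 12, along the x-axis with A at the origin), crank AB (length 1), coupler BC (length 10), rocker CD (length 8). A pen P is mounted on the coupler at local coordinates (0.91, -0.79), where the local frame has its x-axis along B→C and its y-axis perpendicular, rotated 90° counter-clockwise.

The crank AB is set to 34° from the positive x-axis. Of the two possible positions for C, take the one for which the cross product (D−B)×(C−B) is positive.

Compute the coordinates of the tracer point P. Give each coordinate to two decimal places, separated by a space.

A=(0,0), D=(12.00,0)
B = A + 1.00·(cos34°, sin34°) = (0.8290, 0.5592)
|BD| = 11.1849
circle(B,10.00) ∩ circle(D,8.00): a=7.2018, h=6.9379
  candidates: C₊=(8.3687,7.1284) cross=77.600; C₋=(7.6750,-6.7301) cross=-77.600
  mode + wants cross > 0 → take C=(8.3687,7.1284) (cross=77.600)
ex = (C−B)/|BC| = (0.7540,0.6569); ey = (-0.6569,0.7540)
P = B + 0.91·ex + -0.79·ey = (2.0341,0.5614)

2.03 0.56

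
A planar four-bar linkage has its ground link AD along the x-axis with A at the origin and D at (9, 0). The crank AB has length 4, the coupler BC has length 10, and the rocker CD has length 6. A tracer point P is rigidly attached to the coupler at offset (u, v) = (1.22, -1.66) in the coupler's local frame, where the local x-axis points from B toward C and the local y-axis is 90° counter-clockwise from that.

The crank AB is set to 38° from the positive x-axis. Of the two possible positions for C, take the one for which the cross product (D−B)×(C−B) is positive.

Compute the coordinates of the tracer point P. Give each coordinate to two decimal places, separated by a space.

A=(0,0), D=(9.00,0)
B = A + 4.00·(cos38°, sin38°) = (3.1520, 2.4626)
|BD| = 6.3453
circle(B,10.00) ∩ circle(D,6.00): a=8.2157, h=5.7010
  candidates: C₊=(12.9364,4.5282) cross=36.175; C₋=(8.5112,-5.9801) cross=-36.175
  mode + wants cross > 0 → take C=(12.9364,4.5282) (cross=36.175)
ex = (C−B)/|BC| = (0.9784,0.2066); ey = (-0.2066,0.9784)
P = B + 1.22·ex + -1.66·ey = (4.6886,1.0904)

4.69 1.09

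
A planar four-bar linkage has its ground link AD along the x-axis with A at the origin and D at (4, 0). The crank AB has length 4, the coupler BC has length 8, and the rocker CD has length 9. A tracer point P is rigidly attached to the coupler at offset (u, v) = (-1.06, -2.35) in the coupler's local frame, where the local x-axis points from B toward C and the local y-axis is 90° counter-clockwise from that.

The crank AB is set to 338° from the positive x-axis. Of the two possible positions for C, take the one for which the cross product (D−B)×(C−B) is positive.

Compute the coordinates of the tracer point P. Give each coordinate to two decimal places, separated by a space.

A=(0,0), D=(4.00,0)
B = A + 4.00·(cos338°, sin338°) = (3.7087, -1.4984)
|BD| = 1.5265
circle(B,8.00) ∩ circle(D,9.00): a=-4.8052, h=6.3961
  candidates: C₊=(-3.4867,-4.9949) cross=9.764; C₋=(9.0705,-7.4357) cross=-9.764
  mode + wants cross > 0 → take C=(-3.4867,-4.9949) (cross=9.764)
ex = (C−B)/|BC| = (-0.8994,-0.4371); ey = (0.4371,-0.8994)
P = B + -1.06·ex + -2.35·ey = (3.6351,1.0785)

3.64 1.08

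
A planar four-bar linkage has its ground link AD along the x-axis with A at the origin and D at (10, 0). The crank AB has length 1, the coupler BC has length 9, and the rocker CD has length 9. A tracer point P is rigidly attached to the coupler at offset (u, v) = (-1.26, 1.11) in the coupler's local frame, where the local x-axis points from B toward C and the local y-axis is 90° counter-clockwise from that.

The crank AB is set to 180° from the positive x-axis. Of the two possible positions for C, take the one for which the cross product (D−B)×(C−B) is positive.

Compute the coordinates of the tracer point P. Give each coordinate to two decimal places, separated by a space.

A=(0,0), D=(10.00,0)
B = A + 1.00·(cos180°, sin180°) = (-1.0000, 0.0000)
|BD| = 11.0000
circle(B,9.00) ∩ circle(D,9.00): a=5.5000, h=7.1239
  candidates: C₊=(4.5000,7.1239) cross=78.363; C₋=(4.5000,-7.1239) cross=-78.363
  mode + wants cross > 0 → take C=(4.5000,7.1239) (cross=78.363)
ex = (C−B)/|BC| = (0.6111,0.7915); ey = (-0.7915,0.6111)
P = B + -1.26·ex + 1.11·ey = (-2.6486,-0.3190)

-2.65 -0.32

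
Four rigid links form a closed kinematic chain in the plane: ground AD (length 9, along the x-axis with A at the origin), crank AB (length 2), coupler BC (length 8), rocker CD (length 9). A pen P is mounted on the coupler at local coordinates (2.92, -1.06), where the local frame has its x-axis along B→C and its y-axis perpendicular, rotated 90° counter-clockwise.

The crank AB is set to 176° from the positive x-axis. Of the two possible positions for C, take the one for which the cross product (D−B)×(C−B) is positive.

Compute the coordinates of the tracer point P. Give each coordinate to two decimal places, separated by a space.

A=(0,0), D=(9.00,0)
B = A + 2.00·(cos176°, sin176°) = (-1.9951, 0.1395)
|BD| = 10.9960
circle(B,8.00) ∩ circle(D,9.00): a=4.7250, h=6.4556
  candidates: C₊=(2.8114,6.5346) cross=70.986; C₋=(2.6476,-6.3755) cross=-70.986
  mode + wants cross > 0 → take C=(2.8114,6.5346) (cross=70.986)
ex = (C−B)/|BC| = (0.6008,0.7994); ey = (-0.7994,0.6008)
P = B + 2.92·ex + -1.06·ey = (0.6066,1.8369)

0.61 1.84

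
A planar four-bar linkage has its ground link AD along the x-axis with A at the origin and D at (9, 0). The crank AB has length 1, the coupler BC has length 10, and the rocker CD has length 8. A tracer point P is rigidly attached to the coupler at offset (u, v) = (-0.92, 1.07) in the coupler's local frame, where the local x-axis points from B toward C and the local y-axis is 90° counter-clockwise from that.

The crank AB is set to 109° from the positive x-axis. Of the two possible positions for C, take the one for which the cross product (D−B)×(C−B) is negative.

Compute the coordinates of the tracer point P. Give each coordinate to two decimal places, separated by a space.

0.01 2.32

A=(0,0), D=(9.00,0)
B = A + 1.00·(cos109°, sin109°) = (-0.3256, 0.9455)
|BD| = 9.3734
circle(B,10.00) ∩ circle(D,8.00): a=6.6070, h=7.5065
  candidates: C₊=(7.0050,7.7472) cross=70.361; C₋=(5.4906,-7.1891) cross=-70.361
  mode - wants cross < 0 → take C=(5.4906,-7.1891) (cross=-70.361)
ex = (C−B)/|BC| = (0.5816,-0.8135); ey = (0.8135,0.5816)
P = B + -0.92·ex + 1.07·ey = (0.0098,2.3162)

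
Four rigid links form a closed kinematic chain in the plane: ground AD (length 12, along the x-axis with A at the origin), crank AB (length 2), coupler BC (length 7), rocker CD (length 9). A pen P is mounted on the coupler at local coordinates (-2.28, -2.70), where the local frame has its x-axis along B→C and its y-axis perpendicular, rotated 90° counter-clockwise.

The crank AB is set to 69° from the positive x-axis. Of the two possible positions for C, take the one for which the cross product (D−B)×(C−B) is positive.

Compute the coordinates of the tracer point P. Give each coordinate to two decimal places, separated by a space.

A=(0,0), D=(12.00,0)
B = A + 2.00·(cos69°, sin69°) = (0.7167, 1.8672)
|BD| = 11.4367
circle(B,7.00) ∩ circle(D,9.00): a=4.3194, h=5.5085
  candidates: C₊=(5.8774,6.5965) cross=62.999; C₋=(4.0788,-4.2726) cross=-62.999
  mode + wants cross > 0 → take C=(5.8774,6.5965) (cross=62.999)
ex = (C−B)/|BC| = (0.7372,0.6756); ey = (-0.6756,0.7372)
P = B + -2.28·ex + -2.70·ey = (0.8600,-1.6638)

0.86 -1.66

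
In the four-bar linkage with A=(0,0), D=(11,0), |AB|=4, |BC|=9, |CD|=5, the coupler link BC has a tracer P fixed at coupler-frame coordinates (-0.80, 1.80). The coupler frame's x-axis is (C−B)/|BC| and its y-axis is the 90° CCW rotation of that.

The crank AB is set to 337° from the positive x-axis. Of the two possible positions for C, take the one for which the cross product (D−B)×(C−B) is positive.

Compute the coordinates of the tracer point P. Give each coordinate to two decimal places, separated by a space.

1.83 -0.88

A=(0,0), D=(11.00,0)
B = A + 4.00·(cos337°, sin337°) = (3.6820, -1.5629)
|BD| = 7.4830
circle(B,9.00) ∩ circle(D,5.00): a=7.4833, h=5.0000
  candidates: C₊=(9.9560,4.8898) cross=37.415; C₋=(12.0446,-4.8897) cross=-37.415
  mode + wants cross > 0 → take C=(9.9560,4.8898) (cross=37.415)
ex = (C−B)/|BC| = (0.6971,0.7170); ey = (-0.7170,0.6971)
P = B + -0.80·ex + 1.80·ey = (1.8338,-0.8817)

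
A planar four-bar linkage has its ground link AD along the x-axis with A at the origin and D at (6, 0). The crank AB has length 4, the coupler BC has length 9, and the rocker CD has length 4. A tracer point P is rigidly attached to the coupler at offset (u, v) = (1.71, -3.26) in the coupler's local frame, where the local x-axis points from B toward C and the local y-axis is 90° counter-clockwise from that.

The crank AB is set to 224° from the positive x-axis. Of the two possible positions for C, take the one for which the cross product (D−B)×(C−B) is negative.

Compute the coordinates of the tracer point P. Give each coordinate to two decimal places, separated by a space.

-1.63 -6.24

A=(0,0), D=(6.00,0)
B = A + 4.00·(cos224°, sin224°) = (-2.8774, -2.7786)
|BD| = 9.3021
circle(B,9.00) ∩ circle(D,4.00): a=8.1449, h=3.8290
  candidates: C₊=(3.7519,3.3085) cross=35.617; C₋=(6.0394,-3.9998) cross=-35.617
  mode - wants cross < 0 → take C=(6.0394,-3.9998) (cross=-35.617)
ex = (C−B)/|BC| = (0.9908,-0.1357); ey = (0.1357,0.9908)
P = B + 1.71·ex + -3.26·ey = (-1.6255,-6.2405)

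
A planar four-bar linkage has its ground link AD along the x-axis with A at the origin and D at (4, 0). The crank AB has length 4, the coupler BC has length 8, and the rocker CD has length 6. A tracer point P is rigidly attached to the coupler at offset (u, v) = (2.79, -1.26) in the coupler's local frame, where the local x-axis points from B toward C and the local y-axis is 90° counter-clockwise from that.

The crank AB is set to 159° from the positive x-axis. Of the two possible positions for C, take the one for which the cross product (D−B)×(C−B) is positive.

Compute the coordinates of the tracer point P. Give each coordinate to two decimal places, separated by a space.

A=(0,0), D=(4.00,0)
B = A + 4.00·(cos159°, sin159°) = (-3.7343, 1.4335)
|BD| = 7.8660
circle(B,8.00) ∩ circle(D,6.00): a=5.7128, h=5.6003
  candidates: C₊=(2.9034,5.8989) cross=44.052; C₋=(0.8623,-5.1142) cross=-44.052
  mode + wants cross > 0 → take C=(2.9034,5.8989) (cross=44.052)
ex = (C−B)/|BC| = (0.8297,0.5582); ey = (-0.5582,0.8297)
P = B + 2.79·ex + -1.26·ey = (-0.7161,1.9454)

-0.72 1.95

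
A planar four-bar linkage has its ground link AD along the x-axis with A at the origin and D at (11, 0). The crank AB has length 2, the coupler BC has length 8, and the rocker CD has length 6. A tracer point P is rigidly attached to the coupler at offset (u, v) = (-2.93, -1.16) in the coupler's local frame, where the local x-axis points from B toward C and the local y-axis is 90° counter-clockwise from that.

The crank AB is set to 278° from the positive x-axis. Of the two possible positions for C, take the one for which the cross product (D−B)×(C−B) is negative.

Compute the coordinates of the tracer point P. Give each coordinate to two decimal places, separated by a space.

-2.87 -1.95

A=(0,0), D=(11.00,0)
B = A + 2.00·(cos278°, sin278°) = (0.2783, -1.9805)
|BD| = 10.9030
circle(B,8.00) ∩ circle(D,6.00): a=6.7356, h=4.3165
  candidates: C₊=(6.1178,3.4877) cross=47.063; C₋=(7.6859,-5.0017) cross=-47.063
  mode - wants cross < 0 → take C=(7.6859,-5.0017) (cross=-47.063)
ex = (C−B)/|BC| = (0.9260,-0.3776); ey = (0.3776,0.9260)
P = B + -2.93·ex + -1.16·ey = (-2.8728,-1.9481)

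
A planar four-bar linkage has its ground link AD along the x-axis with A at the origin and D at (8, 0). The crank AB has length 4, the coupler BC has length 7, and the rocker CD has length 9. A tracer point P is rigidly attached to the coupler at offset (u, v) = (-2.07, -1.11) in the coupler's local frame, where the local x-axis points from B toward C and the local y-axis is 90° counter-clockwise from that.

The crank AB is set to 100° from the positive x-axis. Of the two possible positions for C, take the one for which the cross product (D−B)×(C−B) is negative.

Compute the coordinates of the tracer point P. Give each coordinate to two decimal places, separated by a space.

A=(0,0), D=(8.00,0)
B = A + 4.00·(cos100°, sin100°) = (-0.6946, 3.9392)
|BD| = 9.5453
circle(B,7.00) ∩ circle(D,9.00): a=3.0965, h=6.2779
  candidates: C₊=(4.7167,8.3797) cross=59.925; C₋=(-0.4649,-3.0570) cross=-59.925
  mode - wants cross < 0 → take C=(-0.4649,-3.0570) (cross=-59.925)
ex = (C−B)/|BC| = (0.0328,-0.9995); ey = (0.9995,0.0328)
P = B + -2.07·ex + -1.11·ey = (-1.8719,5.9717)

-1.87 5.97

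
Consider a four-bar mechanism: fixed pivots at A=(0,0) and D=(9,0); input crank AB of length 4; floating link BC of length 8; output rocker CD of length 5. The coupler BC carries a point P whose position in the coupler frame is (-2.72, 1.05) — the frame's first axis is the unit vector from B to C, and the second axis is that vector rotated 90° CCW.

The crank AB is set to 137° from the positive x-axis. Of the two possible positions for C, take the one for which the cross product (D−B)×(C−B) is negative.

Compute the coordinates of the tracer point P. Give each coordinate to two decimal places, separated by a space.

A=(0,0), D=(9.00,0)
B = A + 4.00·(cos137°, sin137°) = (-2.9254, 2.7280)
|BD| = 12.2335
circle(B,8.00) ∩ circle(D,5.00): a=7.7107, h=2.1319
  candidates: C₊=(5.0665,3.0867) cross=26.080; C₋=(4.1158,-1.0696) cross=-26.080
  mode - wants cross < 0 → take C=(4.1158,-1.0696) (cross=-26.080)
ex = (C−B)/|BC| = (0.8801,-0.4747); ey = (0.4747,0.8801)
P = B + -2.72·ex + 1.05·ey = (-4.8210,4.9433)

-4.82 4.94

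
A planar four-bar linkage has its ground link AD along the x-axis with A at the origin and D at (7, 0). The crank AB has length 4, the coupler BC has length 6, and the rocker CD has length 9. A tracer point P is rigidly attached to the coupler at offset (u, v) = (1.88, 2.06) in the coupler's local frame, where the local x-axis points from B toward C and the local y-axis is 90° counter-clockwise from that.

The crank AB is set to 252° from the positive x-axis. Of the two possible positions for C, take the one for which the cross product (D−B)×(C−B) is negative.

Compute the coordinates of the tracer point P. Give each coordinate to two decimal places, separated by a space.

1.55 -3.69

A=(0,0), D=(7.00,0)
B = A + 4.00·(cos252°, sin252°) = (-1.2361, -3.8042)
|BD| = 9.0722
circle(B,6.00) ∩ circle(D,9.00): a=2.0560, h=5.6367
  candidates: C₊=(-1.7332,2.1751) cross=51.138; C₋=(2.9941,-8.0593) cross=-51.138
  mode - wants cross < 0 → take C=(2.9941,-8.0593) (cross=-51.138)
ex = (C−B)/|BC| = (0.7050,-0.7092); ey = (0.7092,0.7050)
P = B + 1.88·ex + 2.06·ey = (1.5503,-3.6851)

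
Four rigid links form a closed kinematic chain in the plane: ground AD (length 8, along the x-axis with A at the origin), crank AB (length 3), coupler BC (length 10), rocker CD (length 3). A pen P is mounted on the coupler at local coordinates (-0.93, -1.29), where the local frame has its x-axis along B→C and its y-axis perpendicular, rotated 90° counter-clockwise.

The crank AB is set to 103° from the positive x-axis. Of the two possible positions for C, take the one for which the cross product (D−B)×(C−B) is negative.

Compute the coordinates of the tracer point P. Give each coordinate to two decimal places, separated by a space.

-2.18 2.42

A=(0,0), D=(8.00,0)
B = A + 3.00·(cos103°, sin103°) = (-0.6749, 2.9231)
|BD| = 9.1541
circle(B,10.00) ∩ circle(D,3.00): a=9.5475, h=2.9741
  candidates: C₊=(9.3225,2.6928) cross=27.225; C₋=(7.4231,-2.9440) cross=-27.225
  mode - wants cross < 0 → take C=(7.4231,-2.9440) (cross=-27.225)
ex = (C−B)/|BC| = (0.8098,-0.5867); ey = (0.5867,0.8098)
P = B + -0.93·ex + -1.29·ey = (-2.1848,2.4241)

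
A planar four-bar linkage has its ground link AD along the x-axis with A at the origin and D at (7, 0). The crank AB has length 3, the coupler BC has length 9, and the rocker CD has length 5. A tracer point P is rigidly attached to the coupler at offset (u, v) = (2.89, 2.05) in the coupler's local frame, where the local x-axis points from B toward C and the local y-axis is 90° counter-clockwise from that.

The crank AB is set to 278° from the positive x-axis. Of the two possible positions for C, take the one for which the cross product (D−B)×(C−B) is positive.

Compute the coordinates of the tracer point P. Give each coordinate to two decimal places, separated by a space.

A=(0,0), D=(7.00,0)
B = A + 3.00·(cos278°, sin278°) = (0.4175, -2.9708)
|BD| = 7.2218
circle(B,9.00) ∩ circle(D,5.00): a=7.4880, h=4.9929
  candidates: C₊=(5.1888,4.6604) cross=36.058; C₋=(9.2966,-4.4414) cross=-36.058
  mode + wants cross > 0 → take C=(5.1888,4.6604) (cross=36.058)
ex = (C−B)/|BC| = (0.5301,0.8479); ey = (-0.8479,0.5301)
P = B + 2.89·ex + 2.05·ey = (0.2114,0.5664)

0.21 0.57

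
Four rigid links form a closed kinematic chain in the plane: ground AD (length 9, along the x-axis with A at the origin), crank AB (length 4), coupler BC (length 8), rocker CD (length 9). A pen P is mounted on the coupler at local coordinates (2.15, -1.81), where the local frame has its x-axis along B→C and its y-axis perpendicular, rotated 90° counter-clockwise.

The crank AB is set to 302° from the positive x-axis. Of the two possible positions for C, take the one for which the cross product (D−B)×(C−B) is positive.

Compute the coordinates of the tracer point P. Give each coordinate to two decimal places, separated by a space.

A=(0,0), D=(9.00,0)
B = A + 4.00·(cos302°, sin302°) = (2.1197, -3.3922)
|BD| = 7.6711
circle(B,8.00) ∩ circle(D,9.00): a=2.7275, h=7.5207
  candidates: C₊=(1.2403,4.5593) cross=57.692; C₋=(7.8917,-8.9315) cross=-57.692
  mode + wants cross > 0 → take C=(1.2403,4.5593) (cross=57.692)
ex = (C−B)/|BC| = (-0.1099,0.9939); ey = (-0.9939,-0.1099)
P = B + 2.15·ex + -1.81·ey = (3.6824,-1.0563)

3.68 -1.06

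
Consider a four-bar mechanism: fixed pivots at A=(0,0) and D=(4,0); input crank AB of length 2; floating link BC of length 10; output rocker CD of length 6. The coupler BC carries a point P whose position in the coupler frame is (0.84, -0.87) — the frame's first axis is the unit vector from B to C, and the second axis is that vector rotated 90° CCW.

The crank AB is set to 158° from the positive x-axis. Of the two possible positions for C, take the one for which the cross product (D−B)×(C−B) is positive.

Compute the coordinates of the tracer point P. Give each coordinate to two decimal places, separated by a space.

A=(0,0), D=(4.00,0)
B = A + 2.00·(cos158°, sin158°) = (-1.8544, 0.7492)
|BD| = 5.9021
circle(B,10.00) ∩ circle(D,6.00): a=8.3728, h=5.4677
  candidates: C₊=(7.1448,5.1098) cross=32.271; C₋=(5.7567,-5.7371) cross=-32.271
  mode + wants cross > 0 → take C=(7.1448,5.1098) (cross=32.271)
ex = (C−B)/|BC| = (0.8999,0.4361); ey = (-0.4361,0.8999)
P = B + 0.84·ex + -0.87·ey = (-0.7191,0.3326)

-0.72 0.33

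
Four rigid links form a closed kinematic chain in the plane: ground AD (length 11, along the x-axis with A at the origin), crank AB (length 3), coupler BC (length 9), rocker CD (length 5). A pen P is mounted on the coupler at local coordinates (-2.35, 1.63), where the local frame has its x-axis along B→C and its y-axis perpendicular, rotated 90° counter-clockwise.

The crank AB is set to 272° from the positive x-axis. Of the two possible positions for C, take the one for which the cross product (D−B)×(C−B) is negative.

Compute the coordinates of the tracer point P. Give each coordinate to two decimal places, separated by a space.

A=(0,0), D=(11.00,0)
B = A + 3.00·(cos272°, sin272°) = (0.1047, -2.9982)
|BD| = 11.3003
circle(B,9.00) ∩ circle(D,5.00): a=8.1280, h=3.8647
  candidates: C₊=(6.9160,2.8846) cross=43.673; C₋=(8.9667,-4.5679) cross=-43.673
  mode - wants cross < 0 → take C=(8.9667,-4.5679) (cross=-43.673)
ex = (C−B)/|BC| = (0.9847,-0.1744); ey = (0.1744,0.9847)
P = B + -2.35·ex + 1.63·ey = (-1.9250,-0.9833)

-1.92 -0.98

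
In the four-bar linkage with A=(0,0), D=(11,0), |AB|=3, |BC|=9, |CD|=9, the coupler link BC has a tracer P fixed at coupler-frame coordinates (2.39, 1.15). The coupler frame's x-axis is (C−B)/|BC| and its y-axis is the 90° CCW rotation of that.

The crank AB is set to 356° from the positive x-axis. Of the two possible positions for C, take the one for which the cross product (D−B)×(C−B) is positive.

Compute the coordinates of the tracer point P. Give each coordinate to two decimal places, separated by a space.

A=(0,0), D=(11.00,0)
B = A + 3.00·(cos356°, sin356°) = (2.9927, -0.2093)
|BD| = 8.0100
circle(B,9.00) ∩ circle(D,9.00): a=4.0050, h=8.0598
  candidates: C₊=(6.7858,7.9524) cross=64.559; C₋=(7.2069,-8.1616) cross=-64.559
  mode + wants cross > 0 → take C=(6.7858,7.9524) (cross=64.559)
ex = (C−B)/|BC| = (0.4215,0.9068); ey = (-0.9068,0.4215)
P = B + 2.39·ex + 1.15·ey = (2.9571,2.4428)

2.96 2.44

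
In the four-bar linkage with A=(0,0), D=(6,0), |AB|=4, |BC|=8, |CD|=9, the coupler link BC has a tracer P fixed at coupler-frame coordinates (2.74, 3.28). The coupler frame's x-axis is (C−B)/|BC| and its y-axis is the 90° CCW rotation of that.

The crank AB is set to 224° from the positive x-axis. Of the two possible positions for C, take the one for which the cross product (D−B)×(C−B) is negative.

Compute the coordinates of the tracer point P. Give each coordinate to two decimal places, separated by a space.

A=(0,0), D=(6.00,0)
B = A + 4.00·(cos224°, sin224°) = (-2.8774, -2.7786)
|BD| = 9.3021
circle(B,8.00) ∩ circle(D,9.00): a=3.7373, h=7.0734
  candidates: C₊=(-1.4236,5.0882) cross=65.797; C₋=(2.8022,-8.4127) cross=-65.797
  mode - wants cross < 0 → take C=(2.8022,-8.4127) (cross=-65.797)
ex = (C−B)/|BC| = (0.7099,-0.7043); ey = (0.7043,0.7099)
P = B + 2.74·ex + 3.28·ey = (1.3779,-2.3797)

1.38 -2.38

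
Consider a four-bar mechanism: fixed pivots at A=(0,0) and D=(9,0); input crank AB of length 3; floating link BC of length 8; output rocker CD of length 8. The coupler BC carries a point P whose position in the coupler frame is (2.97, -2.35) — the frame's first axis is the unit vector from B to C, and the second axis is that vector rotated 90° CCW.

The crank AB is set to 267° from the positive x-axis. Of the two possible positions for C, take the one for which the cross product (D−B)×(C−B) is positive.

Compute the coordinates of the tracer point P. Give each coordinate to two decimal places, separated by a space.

A=(0,0), D=(9.00,0)
B = A + 3.00·(cos267°, sin267°) = (-0.1570, -2.9959)
|BD| = 9.6346
circle(B,8.00) ∩ circle(D,8.00): a=4.8173, h=6.3870
  candidates: C₊=(2.4355,4.5724) cross=61.536; C₋=(6.4075,-7.5683) cross=-61.536
  mode + wants cross > 0 → take C=(2.4355,4.5724) (cross=61.536)
ex = (C−B)/|BC| = (0.3241,0.9460); ey = (-0.9460,0.3241)
P = B + 2.97·ex + -2.35·ey = (3.0286,-0.9477)

3.03 -0.95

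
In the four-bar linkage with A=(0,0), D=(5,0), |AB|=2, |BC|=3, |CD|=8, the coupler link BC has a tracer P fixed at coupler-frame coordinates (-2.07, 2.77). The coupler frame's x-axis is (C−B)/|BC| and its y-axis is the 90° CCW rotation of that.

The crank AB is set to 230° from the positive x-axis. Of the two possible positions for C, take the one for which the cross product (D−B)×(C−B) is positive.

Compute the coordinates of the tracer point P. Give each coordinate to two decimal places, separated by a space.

A=(0,0), D=(5.00,0)
B = A + 2.00·(cos230°, sin230°) = (-1.2856, -1.5321)
|BD| = 6.4696
circle(B,3.00) ∩ circle(D,8.00): a=-1.0158, h=2.8228
  candidates: C₊=(-2.9410,0.9698) cross=18.262; C₋=(-1.6041,-4.5151) cross=-18.262
  mode + wants cross > 0 → take C=(-2.9410,0.9698) (cross=18.262)
ex = (C−B)/|BC| = (-0.5518,0.8340); ey = (-0.8340,-0.5518)
P = B + -2.07·ex + 2.77·ey = (-2.4534,-4.7869)

-2.45 -4.79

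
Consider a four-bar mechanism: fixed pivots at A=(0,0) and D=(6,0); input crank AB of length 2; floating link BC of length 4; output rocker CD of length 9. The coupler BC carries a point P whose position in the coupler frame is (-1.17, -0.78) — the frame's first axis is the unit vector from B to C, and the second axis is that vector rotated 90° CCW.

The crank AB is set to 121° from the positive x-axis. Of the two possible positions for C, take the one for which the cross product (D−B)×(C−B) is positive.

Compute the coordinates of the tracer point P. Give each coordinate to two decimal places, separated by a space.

A=(0,0), D=(6.00,0)
B = A + 2.00·(cos121°, sin121°) = (-1.0301, 1.7143)
|BD| = 7.2361
circle(B,4.00) ∩ circle(D,9.00): a=-0.8733, h=3.9035
  candidates: C₊=(-0.9538,5.7136) cross=28.246; C₋=(-2.8033,-1.8711) cross=-28.246
  mode + wants cross > 0 → take C=(-0.9538,5.7136) (cross=28.246)
ex = (C−B)/|BC| = (0.0191,0.9998); ey = (-0.9998,0.0191)
P = B + -1.17·ex + -0.78·ey = (-0.2725,0.5297)

-0.27 0.53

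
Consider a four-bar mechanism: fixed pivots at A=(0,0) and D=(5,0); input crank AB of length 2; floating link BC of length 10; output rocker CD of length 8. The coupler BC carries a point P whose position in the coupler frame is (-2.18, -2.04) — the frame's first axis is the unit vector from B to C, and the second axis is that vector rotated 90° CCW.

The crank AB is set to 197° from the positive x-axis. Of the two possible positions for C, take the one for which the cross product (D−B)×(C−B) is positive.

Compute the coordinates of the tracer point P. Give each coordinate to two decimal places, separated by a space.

-1.36 -3.52

A=(0,0), D=(5.00,0)
B = A + 2.00·(cos197°, sin197°) = (-1.9126, -0.5847)
|BD| = 6.9373
circle(B,10.00) ∩ circle(D,8.00): a=6.0633, h=7.9521
  candidates: C₊=(3.4588,7.8502) cross=55.166; C₋=(4.7994,-7.9975) cross=-55.166
  mode + wants cross > 0 → take C=(3.4588,7.8502) (cross=55.166)
ex = (C−B)/|BC| = (0.5371,0.8435); ey = (-0.8435,0.5371)
P = B + -2.18·ex + -2.04·ey = (-1.3629,-3.5193)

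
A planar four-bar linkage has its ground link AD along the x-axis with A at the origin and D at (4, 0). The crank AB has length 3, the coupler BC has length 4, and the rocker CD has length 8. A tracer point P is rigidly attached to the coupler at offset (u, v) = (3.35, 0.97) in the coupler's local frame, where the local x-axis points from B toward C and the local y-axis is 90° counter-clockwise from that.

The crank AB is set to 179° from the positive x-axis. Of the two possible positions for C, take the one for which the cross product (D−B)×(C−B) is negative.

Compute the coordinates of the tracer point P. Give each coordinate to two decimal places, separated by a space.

A=(0,0), D=(4.00,0)
B = A + 3.00·(cos179°, sin179°) = (-2.9995, 0.0524)
|BD| = 6.9997
circle(B,4.00) ∩ circle(D,8.00): a=0.0712, h=3.9994
  candidates: C₊=(-2.8985,4.0511) cross=27.995; C₋=(-2.9583,-3.9474) cross=-27.995
  mode - wants cross < 0 → take C=(-2.9583,-3.9474) (cross=-27.995)
ex = (C−B)/|BC| = (0.0103,-0.9999); ey = (0.9999,0.0103)
P = B + 3.35·ex + 0.97·ey = (-1.9950,-3.2875)

-2.00 -3.29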